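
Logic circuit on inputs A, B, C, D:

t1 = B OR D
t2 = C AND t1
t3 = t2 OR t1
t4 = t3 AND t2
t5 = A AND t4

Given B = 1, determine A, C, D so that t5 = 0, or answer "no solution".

t5 = A AND t4 must be 0, so at least one of A, t4 is 0.
Check with B = 1 and A=0, C=1, D=1:
t1 = B OR D = 1 OR 1 = 1
t2 = C AND t1 = 1 AND 1 = 1
t3 = t2 OR t1 = 1 OR 1 = 1
t4 = t3 AND t2 = 1 AND 1 = 1
t5 = A AND t4 = 0 AND 1 = 0
So t5 = 0.

A=0, C=1, D=1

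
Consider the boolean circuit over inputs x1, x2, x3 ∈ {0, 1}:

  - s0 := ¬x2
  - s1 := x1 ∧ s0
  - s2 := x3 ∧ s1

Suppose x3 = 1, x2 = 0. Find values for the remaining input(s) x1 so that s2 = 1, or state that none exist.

x1=1

Check with x3 = 1, x2 = 0 and x1=1:
s0 = ¬x2 = ¬0 = 1
s1 = x1 ∧ s0 = 1 ∧ 1 = 1
s2 = x3 ∧ s1 = 1 ∧ 1 = 1
So s2 = 1.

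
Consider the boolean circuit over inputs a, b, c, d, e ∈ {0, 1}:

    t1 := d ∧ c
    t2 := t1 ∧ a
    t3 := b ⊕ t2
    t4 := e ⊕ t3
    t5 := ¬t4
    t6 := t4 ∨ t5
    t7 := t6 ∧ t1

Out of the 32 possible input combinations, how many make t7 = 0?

t7 = t6 ∧ t1 must be 0, so at least one of t6, t1 is 0.
Enumerating the 32 input combinations, 24 give t7 = 0 and 8 give t7 = 1.

24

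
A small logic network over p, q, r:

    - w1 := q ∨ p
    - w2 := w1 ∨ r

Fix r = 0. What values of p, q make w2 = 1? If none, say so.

w2 = w1 ∨ r must be 1, so at least one of w1, r is 1.
Check with r = 0 and p=1, q=0:
w1 = q ∨ p = 0 ∨ 1 = 1
w2 = w1 ∨ r = 1 ∨ 0 = 1
So w2 = 1.

p=1, q=0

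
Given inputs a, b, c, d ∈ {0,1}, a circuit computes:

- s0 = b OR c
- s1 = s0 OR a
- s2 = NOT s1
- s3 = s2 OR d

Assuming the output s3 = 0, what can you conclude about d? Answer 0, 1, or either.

s3 = s2 OR d must be 0, so both s2 = 0 and d = 0.
s2 = NOT s1 must be 0, so s1 = 1.
s1 = s0 OR a must be 1, so at least one of s0, a is 1.
Every assignment with s3 = 0 has d = 0; there are 7 such assignment(s).

0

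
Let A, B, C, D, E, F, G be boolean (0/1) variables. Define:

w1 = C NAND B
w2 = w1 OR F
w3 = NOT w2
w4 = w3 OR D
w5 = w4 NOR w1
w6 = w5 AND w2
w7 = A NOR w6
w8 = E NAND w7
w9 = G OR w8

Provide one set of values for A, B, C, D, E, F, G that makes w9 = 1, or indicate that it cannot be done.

Check with A=0, B=1, C=0, D=1, E=0, F=1, G=1:
w1 = C NAND B = 0 NAND 1 = 1
w2 = w1 OR F = 1 OR 1 = 1
w3 = NOT w2 = NOT 1 = 0
w4 = w3 OR D = 0 OR 1 = 1
w5 = w4 NOR w1 = 1 NOR 1 = 0
w6 = w5 AND w2 = 0 AND 1 = 0
w7 = A NOR w6 = 0 NOR 0 = 1
w8 = E NAND w7 = 0 NAND 1 = 1
w9 = G OR w8 = 1 OR 1 = 1
So w9 = 1 as required.

A=0, B=1, C=0, D=1, E=0, F=1, G=1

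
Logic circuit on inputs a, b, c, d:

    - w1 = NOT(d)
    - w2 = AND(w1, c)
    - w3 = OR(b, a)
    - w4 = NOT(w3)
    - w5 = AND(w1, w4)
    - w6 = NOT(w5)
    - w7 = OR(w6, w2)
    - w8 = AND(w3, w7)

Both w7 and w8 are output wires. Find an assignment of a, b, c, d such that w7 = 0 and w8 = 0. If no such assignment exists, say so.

Check with a=0, b=0, c=0, d=0:
w1 = NOT(d) = NOT 0 = 1
w2 = AND(w1, c) = AND(1, 0) = 0
w3 = OR(b, a) = OR(0, 0) = 0
w4 = NOT(w3) = NOT 0 = 1
w5 = AND(w1, w4) = AND(1, 1) = 1
w6 = NOT(w5) = NOT 1 = 0
w7 = OR(w6, w2) = OR(0, 0) = 0
w8 = AND(w3, w7) = AND(0, 0) = 0
So w7 = 0 and w8 = 0.

a=0, b=0, c=0, d=0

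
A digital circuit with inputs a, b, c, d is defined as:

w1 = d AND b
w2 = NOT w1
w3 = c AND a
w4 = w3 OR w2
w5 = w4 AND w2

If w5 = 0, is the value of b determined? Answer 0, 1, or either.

w5 = w4 AND w2 must be 0, so at least one of w4, w2 is 0.
Every assignment with w5 = 0 has b = 1; there are 4 such assignment(s).
  a=0, b=1, c=0, d=1
  a=0, b=1, c=1, d=1
  a=1, b=1, c=0, d=1
  a=1, b=1, c=1, d=1

1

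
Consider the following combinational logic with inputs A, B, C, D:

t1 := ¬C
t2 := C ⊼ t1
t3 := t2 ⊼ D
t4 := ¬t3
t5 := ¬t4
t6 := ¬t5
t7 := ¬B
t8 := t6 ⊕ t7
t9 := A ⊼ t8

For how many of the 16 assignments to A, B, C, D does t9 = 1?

t9 = A ⊼ t8 must be 1, so at least one of A, t8 is 0.
Enumerating the 16 input combinations, 12 give t9 = 1 and 4 give t9 = 0.

12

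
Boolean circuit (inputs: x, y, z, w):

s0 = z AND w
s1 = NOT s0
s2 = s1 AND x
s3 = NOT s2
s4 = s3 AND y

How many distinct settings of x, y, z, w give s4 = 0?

11

s4 = s3 AND y must be 0, so at least one of s3, y is 0.
Enumerating the 16 input combinations, 11 give s4 = 0 and 5 give s4 = 1.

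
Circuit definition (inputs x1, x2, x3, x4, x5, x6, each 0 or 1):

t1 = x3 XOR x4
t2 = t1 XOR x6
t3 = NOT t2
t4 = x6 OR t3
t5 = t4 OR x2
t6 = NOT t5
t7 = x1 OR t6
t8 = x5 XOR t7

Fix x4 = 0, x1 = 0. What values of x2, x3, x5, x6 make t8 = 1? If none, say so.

t8 = x5 XOR t7 must be 1, so x5 and t7 differ.
Check with x4 = 0, x1 = 0 and x2=1, x3=1, x5=1, x6=1:
t1 = x3 XOR x4 = 1 XOR 0 = 1
t2 = t1 XOR x6 = 1 XOR 1 = 0
t3 = NOT t2 = NOT 0 = 1
t4 = x6 OR t3 = 1 OR 1 = 1
t5 = t4 OR x2 = 1 OR 1 = 1
t6 = NOT t5 = NOT 1 = 0
t7 = x1 OR t6 = 0 OR 0 = 0
t8 = x5 XOR t7 = 1 XOR 0 = 1
So t8 = 1.

x2=1 x3=1 x5=1 x6=1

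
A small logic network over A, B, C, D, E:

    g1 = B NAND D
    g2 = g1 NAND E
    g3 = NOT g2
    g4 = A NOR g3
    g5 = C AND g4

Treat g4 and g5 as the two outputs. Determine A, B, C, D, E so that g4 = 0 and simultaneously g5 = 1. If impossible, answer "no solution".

no solution exists

Across all 32 input combinations, none give both g4 = 0 and g5 = 1.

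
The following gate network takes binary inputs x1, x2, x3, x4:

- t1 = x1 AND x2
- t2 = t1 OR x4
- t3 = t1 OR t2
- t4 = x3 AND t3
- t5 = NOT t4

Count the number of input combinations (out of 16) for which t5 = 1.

11

t5 = NOT t4 must be 1, so t4 = 0.
Enumerating the 16 input combinations, 11 give t5 = 1 and 5 give t5 = 0.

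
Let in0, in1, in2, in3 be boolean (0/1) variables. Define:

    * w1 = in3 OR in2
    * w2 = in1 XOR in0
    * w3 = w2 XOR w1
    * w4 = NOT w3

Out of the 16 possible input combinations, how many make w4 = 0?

8

w4 = NOT w3 must be 0, so w3 = 1.
w3 = w2 XOR w1 must be 1, so w2 and w1 differ.
Enumerating the 16 input combinations, 8 give w4 = 0 and 8 give w4 = 1.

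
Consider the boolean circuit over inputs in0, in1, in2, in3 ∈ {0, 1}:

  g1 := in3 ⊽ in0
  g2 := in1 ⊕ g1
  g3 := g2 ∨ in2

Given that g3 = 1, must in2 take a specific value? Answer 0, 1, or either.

Both values of in2 occur among assignments with g3 = 1:
  in2=0: in0=0, in1=0, in2=0, in3=0
  in2=1: in0=0, in1=0, in2=1, in3=0

either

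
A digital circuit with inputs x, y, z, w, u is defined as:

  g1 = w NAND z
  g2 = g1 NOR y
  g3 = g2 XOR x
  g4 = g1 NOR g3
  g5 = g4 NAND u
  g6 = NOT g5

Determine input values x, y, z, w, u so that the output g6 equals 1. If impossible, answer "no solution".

g6 = NOT g5 must be 1, so g5 = 0.
Check with x=0, y=1, z=1, w=1, u=1:
g1 = w NAND z = 1 NAND 1 = 0
g2 = g1 NOR y = 0 NOR 1 = 0
g3 = g2 XOR x = 0 XOR 0 = 0
g4 = g1 NOR g3 = 0 NOR 0 = 1
g5 = g4 NAND u = 1 NAND 1 = 0
g6 = NOT g5 = NOT 0 = 1
So g6 = 1 as required.

x=0, y=1, z=1, w=1, u=1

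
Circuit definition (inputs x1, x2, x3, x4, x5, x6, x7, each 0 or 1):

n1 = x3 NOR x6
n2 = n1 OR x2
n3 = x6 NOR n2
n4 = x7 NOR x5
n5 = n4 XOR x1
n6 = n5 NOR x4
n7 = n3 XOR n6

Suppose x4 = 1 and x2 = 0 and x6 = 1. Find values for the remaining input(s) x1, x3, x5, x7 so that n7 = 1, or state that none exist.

With x4 = 1 and x2 = 0 and x6 = 1 fixed, none of the 16 settings of x1, x3, x5, x7 give n7 = 1.
For example, with x1=0, x3=0, x5=1, x7=1:
n1 = x3 NOR x6 = 0 NOR 1 = 0
n2 = n1 OR x2 = 0 OR 0 = 0
n3 = x6 NOR n2 = 1 NOR 0 = 0
n4 = x7 NOR x5 = 1 NOR 1 = 0
n5 = n4 XOR x1 = 0 XOR 0 = 0
n6 = n5 NOR x4 = 0 NOR 1 = 0
n7 = n3 XOR n6 = 0 XOR 0 = 0
giving n7 = 0 ≠ 1.

no solution exists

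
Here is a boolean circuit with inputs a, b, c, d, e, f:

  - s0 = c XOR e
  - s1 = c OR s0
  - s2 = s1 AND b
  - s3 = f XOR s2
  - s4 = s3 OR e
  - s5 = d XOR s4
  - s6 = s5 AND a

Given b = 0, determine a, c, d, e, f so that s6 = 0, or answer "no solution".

a=0 c=1 d=0 e=1 f=0

s6 = s5 AND a must be 0, so at least one of s5, a is 0.
Check with b = 0 and a=0, c=1, d=0, e=1, f=0:
s0 = c XOR e = 1 XOR 1 = 0
s1 = c OR s0 = 1 OR 0 = 1
s2 = s1 AND b = 1 AND 0 = 0
s3 = f XOR s2 = 0 XOR 0 = 0
s4 = s3 OR e = 0 OR 1 = 1
s5 = d XOR s4 = 0 XOR 1 = 1
s6 = s5 AND a = 1 AND 0 = 0
So s6 = 0.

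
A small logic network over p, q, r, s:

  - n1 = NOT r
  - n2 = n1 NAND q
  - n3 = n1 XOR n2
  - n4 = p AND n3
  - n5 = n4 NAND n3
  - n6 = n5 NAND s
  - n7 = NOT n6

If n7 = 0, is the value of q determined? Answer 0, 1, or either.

either

Both values of q occur among assignments with n7 = 0:
  q=0: p=0, q=0, r=0, s=0
  q=1: p=0, q=1, r=0, s=0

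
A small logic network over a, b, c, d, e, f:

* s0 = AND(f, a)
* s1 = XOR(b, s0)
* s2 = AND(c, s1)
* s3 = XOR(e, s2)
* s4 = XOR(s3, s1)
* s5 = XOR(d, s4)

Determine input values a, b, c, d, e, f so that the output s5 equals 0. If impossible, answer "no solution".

a=0, b=1, c=1, d=0, e=0, f=0

s5 = XOR(d, s4) must be 0, so d and s4 are equal.
Check with a=0, b=1, c=1, d=0, e=0, f=0:
s0 = AND(f, a) = AND(0, 0) = 0
s1 = XOR(b, s0) = XOR(1, 0) = 1
s2 = AND(c, s1) = AND(1, 1) = 1
s3 = XOR(e, s2) = XOR(0, 1) = 1
s4 = XOR(s3, s1) = XOR(1, 1) = 0
s5 = XOR(d, s4) = XOR(0, 0) = 0
So s5 = 0 as required.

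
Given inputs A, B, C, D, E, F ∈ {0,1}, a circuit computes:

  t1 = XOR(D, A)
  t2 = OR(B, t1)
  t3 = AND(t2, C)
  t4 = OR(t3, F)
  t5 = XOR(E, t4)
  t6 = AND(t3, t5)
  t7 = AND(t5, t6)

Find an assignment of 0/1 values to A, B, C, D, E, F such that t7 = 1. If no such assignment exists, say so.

t7 = AND(t5, t6) must be 1, so both t5 = 1 and t6 = 1.
t5 = XOR(E, t4) must be 1, so E and t4 differ.
Check with A=0 B=0 C=1 D=1 E=0 F=0:
t1 = XOR(D, A) = XOR(1, 0) = 1
t2 = OR(B, t1) = OR(0, 1) = 1
t3 = AND(t2, C) = AND(1, 1) = 1
t4 = OR(t3, F) = OR(1, 0) = 1
t5 = XOR(E, t4) = XOR(0, 1) = 1
t6 = AND(t3, t5) = AND(1, 1) = 1
t7 = AND(t5, t6) = AND(1, 1) = 1
So t7 = 1 as required.

A=0 B=0 C=1 D=1 E=0 F=0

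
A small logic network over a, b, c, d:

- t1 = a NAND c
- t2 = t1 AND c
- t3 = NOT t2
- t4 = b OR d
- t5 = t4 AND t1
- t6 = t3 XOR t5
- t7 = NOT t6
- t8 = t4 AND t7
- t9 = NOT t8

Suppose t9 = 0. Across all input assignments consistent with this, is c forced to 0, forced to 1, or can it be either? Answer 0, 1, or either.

0

t9 = NOT t8 must be 0, so t8 = 1.
t8 = t4 AND t7 must be 1, so both t4 = 1 and t7 = 1.
Every assignment with t9 = 0 has c = 0; there are 6 such assignment(s).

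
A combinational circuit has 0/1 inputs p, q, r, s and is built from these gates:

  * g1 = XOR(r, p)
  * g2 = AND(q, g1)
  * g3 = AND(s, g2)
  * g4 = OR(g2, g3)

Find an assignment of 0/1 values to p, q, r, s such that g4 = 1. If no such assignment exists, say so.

p=1, q=1, r=0, s=0

g4 = OR(g2, g3) must be 1, so at least one of g2, g3 is 1.
Check with p=1, q=1, r=0, s=0:
g1 = XOR(r, p) = XOR(0, 1) = 1
g2 = AND(q, g1) = AND(1, 1) = 1
g3 = AND(s, g2) = AND(0, 1) = 0
g4 = OR(g2, g3) = OR(1, 0) = 1
So g4 = 1 as required.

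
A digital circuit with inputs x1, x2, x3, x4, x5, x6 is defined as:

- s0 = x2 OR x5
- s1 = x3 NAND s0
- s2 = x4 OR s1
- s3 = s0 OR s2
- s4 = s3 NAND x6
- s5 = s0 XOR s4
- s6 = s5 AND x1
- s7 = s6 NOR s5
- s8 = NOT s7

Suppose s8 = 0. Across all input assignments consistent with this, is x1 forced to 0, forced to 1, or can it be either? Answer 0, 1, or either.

either

Both values of x1 occur among assignments with s8 = 0:
  x1=0: x1=0, x2=0, x3=0, x4=0, x5=0, x6=1
  x1=1: x1=1, x2=0, x3=0, x4=0, x5=0, x6=1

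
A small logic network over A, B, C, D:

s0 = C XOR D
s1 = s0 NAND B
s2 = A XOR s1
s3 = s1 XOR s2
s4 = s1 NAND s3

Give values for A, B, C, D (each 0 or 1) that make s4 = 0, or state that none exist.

s4 = s1 NAND s3 must be 0, so both s1 = 1 and s3 = 1.
Check with A=1, B=0, C=1, D=0:
s0 = C XOR D = 1 XOR 0 = 1
s1 = s0 NAND B = 1 NAND 0 = 1
s2 = A XOR s1 = 1 XOR 1 = 0
s3 = s1 XOR s2 = 1 XOR 0 = 1
s4 = s1 NAND s3 = 1 NAND 1 = 0
So s4 = 0 as required.

A=1, B=0, C=1, D=0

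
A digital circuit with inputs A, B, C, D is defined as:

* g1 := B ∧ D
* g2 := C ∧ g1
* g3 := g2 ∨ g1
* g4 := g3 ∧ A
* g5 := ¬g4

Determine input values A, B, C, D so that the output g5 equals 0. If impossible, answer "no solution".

g5 = ¬g4 must be 0, so g4 = 1.
g4 = g3 ∧ A must be 1, so both g3 = 1 and A = 1.
g3 = g2 ∨ g1 must be 1, so at least one of g2, g1 is 1.
Check with A=1, B=1, C=0, D=1:
g1 = B ∧ D = 1 ∧ 1 = 1
g2 = C ∧ g1 = 0 ∧ 1 = 0
g3 = g2 ∨ g1 = 0 ∨ 1 = 1
g4 = g3 ∧ A = 1 ∧ 1 = 1
g5 = ¬g4 = ¬1 = 0
So g5 = 0 as required.

A=1, B=1, C=0, D=1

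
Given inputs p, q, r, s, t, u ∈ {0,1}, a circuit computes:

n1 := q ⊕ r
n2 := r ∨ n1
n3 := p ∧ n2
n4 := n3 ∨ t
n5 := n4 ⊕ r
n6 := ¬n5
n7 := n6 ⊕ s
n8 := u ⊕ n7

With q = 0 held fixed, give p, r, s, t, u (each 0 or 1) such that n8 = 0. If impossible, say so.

Check with q = 0 and p=0, r=1, s=1, t=1, u=0:
n1 = q ⊕ r = 0 ⊕ 1 = 1
n2 = r ∨ n1 = 1 ∨ 1 = 1
n3 = p ∧ n2 = 0 ∧ 1 = 0
n4 = n3 ∨ t = 0 ∨ 1 = 1
n5 = n4 ⊕ r = 1 ⊕ 1 = 0
n6 = ¬n5 = ¬0 = 1
n7 = n6 ⊕ s = 1 ⊕ 1 = 0
n8 = u ⊕ n7 = 0 ⊕ 0 = 0
So n8 = 0.

p=0, r=1, s=1, t=1, u=0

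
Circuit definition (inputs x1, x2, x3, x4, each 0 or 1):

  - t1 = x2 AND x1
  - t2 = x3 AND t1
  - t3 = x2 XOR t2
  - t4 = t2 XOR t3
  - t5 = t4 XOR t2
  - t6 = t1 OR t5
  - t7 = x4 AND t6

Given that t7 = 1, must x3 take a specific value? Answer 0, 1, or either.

either

Both values of x3 occur among assignments with t7 = 1:
  x3=0: x1=0, x2=1, x3=0, x4=1
  x3=1: x1=0, x2=1, x3=1, x4=1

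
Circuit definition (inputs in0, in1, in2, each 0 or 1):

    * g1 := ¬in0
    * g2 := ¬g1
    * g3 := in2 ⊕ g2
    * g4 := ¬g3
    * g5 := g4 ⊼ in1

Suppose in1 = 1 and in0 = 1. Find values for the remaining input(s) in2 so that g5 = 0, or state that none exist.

in2=1

g5 = g4 ⊼ in1 must be 0, so both g4 = 1 and in1 = 1.
g4 = ¬g3 must be 1, so g3 = 0.
Check with in1 = 1 and in0 = 1 and in2=1:
g1 = ¬in0 = ¬1 = 0
g2 = ¬g1 = ¬0 = 1
g3 = in2 ⊕ g2 = 1 ⊕ 1 = 0
g4 = ¬g3 = ¬0 = 1
g5 = g4 ⊼ in1 = 1 ⊼ 1 = 0
So g5 = 0.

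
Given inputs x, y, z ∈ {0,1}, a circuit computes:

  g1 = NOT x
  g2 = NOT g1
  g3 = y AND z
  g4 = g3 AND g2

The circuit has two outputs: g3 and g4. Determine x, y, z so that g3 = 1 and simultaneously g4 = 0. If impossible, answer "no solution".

Check with x=0 y=1 z=1:
g1 = NOT x = NOT 0 = 1
g2 = NOT g1 = NOT 1 = 0
g3 = y AND z = 1 AND 1 = 1
g4 = g3 AND g2 = 1 AND 0 = 0
So g3 = 1 and g4 = 0.

x=0 y=1 z=1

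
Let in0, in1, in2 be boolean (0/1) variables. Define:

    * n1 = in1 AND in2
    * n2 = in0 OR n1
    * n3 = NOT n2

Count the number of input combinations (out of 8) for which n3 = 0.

n3 = NOT n2 must be 0, so n2 = 1.
n2 = in0 OR n1 must be 1, so at least one of in0, n1 is 1.
Satisfying assignments:
  in0=0, in1=1, in2=1
  in0=1, in1=0, in2=0
  in0=1, in1=0, in2=1
  in0=1, in1=1, in2=0
  in0=1, in1=1, in2=1

5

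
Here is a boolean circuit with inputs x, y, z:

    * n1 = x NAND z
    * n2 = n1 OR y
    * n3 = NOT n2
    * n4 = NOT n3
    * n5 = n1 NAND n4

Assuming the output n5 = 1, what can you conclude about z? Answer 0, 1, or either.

1

n5 = n1 NAND n4 must be 1, so at least one of n1, n4 is 0.
Every assignment with n5 = 1 has z = 1; there are 2 such assignment(s).
  x=1, y=0, z=1
  x=1, y=1, z=1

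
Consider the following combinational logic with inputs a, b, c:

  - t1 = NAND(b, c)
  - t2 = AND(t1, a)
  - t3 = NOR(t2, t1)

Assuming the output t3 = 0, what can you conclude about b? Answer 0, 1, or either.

either

Both values of b occur among assignments with t3 = 0:
  b=0: a=0, b=0, c=0
  b=1: a=0, b=1, c=0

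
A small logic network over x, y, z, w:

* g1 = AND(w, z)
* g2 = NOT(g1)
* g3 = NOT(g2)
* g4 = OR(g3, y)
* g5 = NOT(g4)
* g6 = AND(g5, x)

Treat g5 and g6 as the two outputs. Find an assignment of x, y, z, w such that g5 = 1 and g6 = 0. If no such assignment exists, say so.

x=0 y=0 z=1 w=0

Check with x=0 y=0 z=1 w=0:
g1 = AND(w, z) = AND(0, 1) = 0
g2 = NOT(g1) = NOT 0 = 1
g3 = NOT(g2) = NOT 1 = 0
g4 = OR(g3, y) = OR(0, 0) = 0
g5 = NOT(g4) = NOT 0 = 1
g6 = AND(g5, x) = AND(1, 0) = 0
So g5 = 1 and g6 = 0.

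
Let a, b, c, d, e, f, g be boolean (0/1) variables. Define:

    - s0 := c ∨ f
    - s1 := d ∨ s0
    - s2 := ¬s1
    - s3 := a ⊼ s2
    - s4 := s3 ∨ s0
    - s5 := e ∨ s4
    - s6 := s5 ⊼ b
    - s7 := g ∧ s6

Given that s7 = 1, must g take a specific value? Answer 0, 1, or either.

s7 = g ∧ s6 must be 1, so both g = 1 and s6 = 1.
s6 = s5 ⊼ b must be 1, so at least one of s5, b is 0.
Every assignment with s7 = 1 has g = 1; there are 33 such assignment(s).

1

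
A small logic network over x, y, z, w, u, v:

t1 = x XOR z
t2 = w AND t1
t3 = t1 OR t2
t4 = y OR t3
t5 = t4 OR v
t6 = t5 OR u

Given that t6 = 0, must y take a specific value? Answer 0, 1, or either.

t6 = t5 OR u must be 0, so both t5 = 0 and u = 0.
t5 = t4 OR v must be 0, so both t4 = 0 and v = 0.
Every assignment with t6 = 0 has y = 0; there are 4 such assignment(s).
  x=0, y=0, z=0, w=0, u=0, v=0
  x=0, y=0, z=0, w=1, u=0, v=0
  x=1, y=0, z=1, w=0, u=0, v=0
  x=1, y=0, z=1, w=1, u=0, v=0

0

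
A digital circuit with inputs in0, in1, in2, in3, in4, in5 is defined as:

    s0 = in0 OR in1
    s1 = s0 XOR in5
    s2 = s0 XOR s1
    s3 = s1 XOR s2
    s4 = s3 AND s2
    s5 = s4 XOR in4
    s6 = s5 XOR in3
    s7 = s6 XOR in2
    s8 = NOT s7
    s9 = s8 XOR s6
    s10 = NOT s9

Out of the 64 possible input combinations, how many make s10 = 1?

s10 = NOT s9 must be 1, so s9 = 0.
s9 = s8 XOR s6 must be 0, so s8 and s6 are equal.
Enumerating the 64 input combinations, 32 give s10 = 1 and 32 give s10 = 0.

32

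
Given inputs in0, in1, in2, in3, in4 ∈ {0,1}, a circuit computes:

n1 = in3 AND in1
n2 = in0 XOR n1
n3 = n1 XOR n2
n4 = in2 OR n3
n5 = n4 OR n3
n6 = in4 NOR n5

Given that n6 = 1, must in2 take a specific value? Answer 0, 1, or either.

n6 = in4 NOR n5 must be 1, so both in4 = 0 and n5 = 0.
n5 = n4 OR n3 must be 0, so both n4 = 0 and n3 = 0.
Every assignment with n6 = 1 has in2 = 0; there are 4 such assignment(s).
  in0=0, in1=0, in2=0, in3=0, in4=0
  in0=0, in1=0, in2=0, in3=1, in4=0
  in0=0, in1=1, in2=0, in3=0, in4=0
  in0=0, in1=1, in2=0, in3=1, in4=0

0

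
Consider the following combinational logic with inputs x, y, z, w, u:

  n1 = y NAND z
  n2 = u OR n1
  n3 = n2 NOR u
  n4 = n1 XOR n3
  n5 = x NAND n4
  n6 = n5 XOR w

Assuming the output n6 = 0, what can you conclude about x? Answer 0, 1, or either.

either

Both values of x occur among assignments with n6 = 0:
  x=0: x=0, y=0, z=0, w=1, u=0
  x=1: x=1, y=0, z=0, w=0, u=0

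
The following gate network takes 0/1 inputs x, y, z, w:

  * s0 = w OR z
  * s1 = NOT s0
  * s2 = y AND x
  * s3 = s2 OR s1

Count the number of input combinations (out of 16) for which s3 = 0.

s3 = s2 OR s1 must be 0, so both s2 = 0 and s1 = 0.
s2 = y AND x must be 0, so at least one of y, x is 0.
s1 = NOT s0 must be 0, so s0 = 1.
Enumerating the 16 input combinations, 9 give s3 = 0 and 7 give s3 = 1.

9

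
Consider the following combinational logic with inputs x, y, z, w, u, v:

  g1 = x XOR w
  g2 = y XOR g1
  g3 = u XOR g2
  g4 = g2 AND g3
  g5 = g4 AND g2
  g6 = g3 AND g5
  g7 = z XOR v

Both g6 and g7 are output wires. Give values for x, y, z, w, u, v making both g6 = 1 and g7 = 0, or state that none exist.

x=1, y=0, z=0, w=0, u=0, v=0

Check with x=1, y=0, z=0, w=0, u=0, v=0:
g1 = x XOR w = 1 XOR 0 = 1
g2 = y XOR g1 = 0 XOR 1 = 1
g3 = u XOR g2 = 0 XOR 1 = 1
g4 = g2 AND g3 = 1 AND 1 = 1
g5 = g4 AND g2 = 1 AND 1 = 1
g6 = g3 AND g5 = 1 AND 1 = 1
g7 = z XOR v = 0 XOR 0 = 0
So g6 = 1 and g7 = 0.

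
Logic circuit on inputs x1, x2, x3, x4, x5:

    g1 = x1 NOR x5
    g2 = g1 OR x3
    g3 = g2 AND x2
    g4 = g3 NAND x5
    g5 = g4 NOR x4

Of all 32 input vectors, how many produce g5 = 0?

30

g5 = g4 NOR x4 must be 0, so at least one of g4, x4 is 1.
Enumerating the 32 input combinations, 30 give g5 = 0 and 2 give g5 = 1.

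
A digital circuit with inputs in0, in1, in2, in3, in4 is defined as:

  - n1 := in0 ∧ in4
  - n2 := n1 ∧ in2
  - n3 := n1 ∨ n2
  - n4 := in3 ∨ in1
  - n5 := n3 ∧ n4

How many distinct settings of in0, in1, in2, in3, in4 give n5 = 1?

6

n5 = n3 ∧ n4 must be 1, so both n3 = 1 and n4 = 1.
Satisfying assignments:
  in0=1, in1=0, in2=0, in3=1, in4=1
  in0=1, in1=0, in2=1, in3=1, in4=1
  in0=1, in1=1, in2=0, in3=0, in4=1
  in0=1, in1=1, in2=0, in3=1, in4=1
  in0=1, in1=1, in2=1, in3=0, in4=1
  in0=1, in1=1, in2=1, in3=1, in4=1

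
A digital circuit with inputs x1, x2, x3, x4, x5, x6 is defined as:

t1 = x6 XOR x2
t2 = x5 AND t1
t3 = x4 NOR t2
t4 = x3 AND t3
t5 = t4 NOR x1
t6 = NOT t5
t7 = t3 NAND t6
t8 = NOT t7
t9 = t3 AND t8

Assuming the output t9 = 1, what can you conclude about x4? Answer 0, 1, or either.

0

t9 = t3 AND t8 must be 1, so both t3 = 1 and t8 = 1.
Every assignment with t9 = 1 has x4 = 0; there are 18 such assignment(s).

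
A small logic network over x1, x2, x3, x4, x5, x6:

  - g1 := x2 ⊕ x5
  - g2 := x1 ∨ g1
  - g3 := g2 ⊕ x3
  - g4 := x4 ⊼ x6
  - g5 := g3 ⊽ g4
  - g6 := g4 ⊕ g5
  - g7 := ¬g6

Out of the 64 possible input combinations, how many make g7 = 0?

56

g7 = ¬g6 must be 0, so g6 = 1.
Enumerating the 64 input combinations, 56 give g7 = 0 and 8 give g7 = 1.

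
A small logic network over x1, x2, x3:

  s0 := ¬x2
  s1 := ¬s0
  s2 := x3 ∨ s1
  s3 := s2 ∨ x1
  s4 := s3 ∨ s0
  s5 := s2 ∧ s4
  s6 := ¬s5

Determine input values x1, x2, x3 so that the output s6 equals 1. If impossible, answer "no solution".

s6 = ¬s5 must be 1, so s5 = 0.
Check with x1=1, x2=0, x3=0:
s0 = ¬x2 = ¬0 = 1
s1 = ¬s0 = ¬1 = 0
s2 = x3 ∨ s1 = 0 ∨ 0 = 0
s3 = s2 ∨ x1 = 0 ∨ 1 = 1
s4 = s3 ∨ s0 = 1 ∨ 1 = 1
s5 = s2 ∧ s4 = 0 ∧ 1 = 0
s6 = ¬s5 = ¬0 = 1
So s6 = 1 as required.

x1=1, x2=0, x3=0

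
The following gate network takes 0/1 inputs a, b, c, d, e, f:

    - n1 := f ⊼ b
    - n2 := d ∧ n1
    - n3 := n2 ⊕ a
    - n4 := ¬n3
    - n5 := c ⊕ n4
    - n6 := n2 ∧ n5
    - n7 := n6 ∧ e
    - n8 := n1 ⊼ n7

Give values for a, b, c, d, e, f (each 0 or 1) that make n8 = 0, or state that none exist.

a=0, b=1, c=1, d=1, e=1, f=0

Check with a=0, b=1, c=1, d=1, e=1, f=0:
n1 = f ⊼ b = 0 ⊼ 1 = 1
n2 = d ∧ n1 = 1 ∧ 1 = 1
n3 = n2 ⊕ a = 1 ⊕ 0 = 1
n4 = ¬n3 = ¬1 = 0
n5 = c ⊕ n4 = 1 ⊕ 0 = 1
n6 = n2 ∧ n5 = 1 ∧ 1 = 1
n7 = n6 ∧ e = 1 ∧ 1 = 1
n8 = n1 ⊼ n7 = 1 ⊼ 1 = 0
So n8 = 0 as required.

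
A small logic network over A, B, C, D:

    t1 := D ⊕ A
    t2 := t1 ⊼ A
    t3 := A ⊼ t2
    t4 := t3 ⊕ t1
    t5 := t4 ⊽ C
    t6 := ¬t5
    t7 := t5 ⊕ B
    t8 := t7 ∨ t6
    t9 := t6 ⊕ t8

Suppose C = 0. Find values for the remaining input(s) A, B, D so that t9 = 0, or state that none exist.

Check with C = 0 and A=1, B=1, D=1:
t1 = D ⊕ A = 1 ⊕ 1 = 0
t2 = t1 ⊼ A = 0 ⊼ 1 = 1
t3 = A ⊼ t2 = 1 ⊼ 1 = 0
t4 = t3 ⊕ t1 = 0 ⊕ 0 = 0
t5 = t4 ⊽ C = 0 ⊽ 0 = 1
t6 = ¬t5 = ¬1 = 0
t7 = t5 ⊕ B = 1 ⊕ 1 = 0
t8 = t7 ∨ t6 = 0 ∨ 0 = 0
t9 = t6 ⊕ t8 = 0 ⊕ 0 = 0
So t9 = 0.

A=1 B=1 D=1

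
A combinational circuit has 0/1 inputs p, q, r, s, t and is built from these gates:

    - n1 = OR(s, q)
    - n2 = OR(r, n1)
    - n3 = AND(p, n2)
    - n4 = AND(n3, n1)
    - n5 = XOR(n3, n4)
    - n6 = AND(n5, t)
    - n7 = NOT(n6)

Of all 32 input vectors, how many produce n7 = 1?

31

n7 = NOT(n6) must be 1, so n6 = 0.
n6 = AND(n5, t) must be 0, so at least one of n5, t is 0.
Enumerating the 32 input combinations, 31 give n7 = 1 and 1 give n7 = 0.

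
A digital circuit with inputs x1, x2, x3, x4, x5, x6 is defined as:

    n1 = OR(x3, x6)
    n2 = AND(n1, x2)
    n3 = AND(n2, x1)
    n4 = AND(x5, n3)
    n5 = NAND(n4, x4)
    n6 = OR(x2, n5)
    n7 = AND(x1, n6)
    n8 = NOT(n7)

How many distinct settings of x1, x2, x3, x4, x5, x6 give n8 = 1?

n8 = NOT(n7) must be 1, so n7 = 0.
n7 = AND(x1, n6) must be 0, so at least one of x1, n6 is 0.
Enumerating the 64 input combinations, 32 give n8 = 1 and 32 give n8 = 0.

32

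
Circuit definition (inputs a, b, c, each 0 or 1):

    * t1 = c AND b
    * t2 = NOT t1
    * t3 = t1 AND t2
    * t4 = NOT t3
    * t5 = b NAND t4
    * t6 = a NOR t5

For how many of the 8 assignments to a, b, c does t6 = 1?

t6 = a NOR t5 must be 1, so both a = 0 and t5 = 0.
t5 = b NAND t4 must be 0, so both b = 1 and t4 = 1.
t4 = NOT t3 must be 1, so t3 = 0.
Satisfying assignments:
  a=0, b=1, c=0
  a=0, b=1, c=1

2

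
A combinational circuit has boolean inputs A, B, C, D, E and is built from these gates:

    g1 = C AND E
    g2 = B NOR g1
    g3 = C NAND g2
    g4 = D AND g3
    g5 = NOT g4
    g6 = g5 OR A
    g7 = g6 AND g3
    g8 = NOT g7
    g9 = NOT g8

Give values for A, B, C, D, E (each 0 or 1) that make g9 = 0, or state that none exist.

A=1 B=0 C=1 D=0 E=0

Check with A=1 B=0 C=1 D=0 E=0:
g1 = C AND E = 1 AND 0 = 0
g2 = B NOR g1 = 0 NOR 0 = 1
g3 = C NAND g2 = 1 NAND 1 = 0
g4 = D AND g3 = 0 AND 0 = 0
g5 = NOT g4 = NOT 0 = 1
g6 = g5 OR A = 1 OR 1 = 1
g7 = g6 AND g3 = 1 AND 0 = 0
g8 = NOT g7 = NOT 0 = 1
g9 = NOT g8 = NOT 1 = 0
So g9 = 0 as required.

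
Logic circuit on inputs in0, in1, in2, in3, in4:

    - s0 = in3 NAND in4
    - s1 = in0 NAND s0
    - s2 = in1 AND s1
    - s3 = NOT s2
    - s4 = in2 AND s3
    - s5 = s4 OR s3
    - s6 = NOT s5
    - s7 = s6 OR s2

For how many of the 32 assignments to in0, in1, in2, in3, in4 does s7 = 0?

s7 = s6 OR s2 must be 0, so both s6 = 0 and s2 = 0.
Enumerating the 32 input combinations, 22 give s7 = 0 and 10 give s7 = 1.

22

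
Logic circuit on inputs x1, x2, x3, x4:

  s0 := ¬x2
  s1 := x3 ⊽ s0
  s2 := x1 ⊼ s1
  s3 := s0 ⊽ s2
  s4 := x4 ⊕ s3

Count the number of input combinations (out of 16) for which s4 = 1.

8

s4 = x4 ⊕ s3 must be 1, so x4 and s3 differ.
Enumerating the 16 input combinations, 8 give s4 = 1 and 8 give s4 = 0.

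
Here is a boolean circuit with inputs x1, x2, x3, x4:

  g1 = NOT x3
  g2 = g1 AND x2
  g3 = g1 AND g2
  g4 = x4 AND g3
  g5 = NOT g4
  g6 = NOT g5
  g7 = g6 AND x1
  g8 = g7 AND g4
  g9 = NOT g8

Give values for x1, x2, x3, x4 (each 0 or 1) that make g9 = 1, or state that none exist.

g9 = NOT g8 must be 1, so g8 = 0.
g8 = g7 AND g4 must be 0, so at least one of g7, g4 is 0.
Check with x1=1, x2=0, x3=0, x4=0:
g1 = NOT x3 = NOT 0 = 1
g2 = g1 AND x2 = 1 AND 0 = 0
g3 = g1 AND g2 = 1 AND 0 = 0
g4 = x4 AND g3 = 0 AND 0 = 0
g5 = NOT g4 = NOT 0 = 1
g6 = NOT g5 = NOT 1 = 0
g7 = g6 AND x1 = 0 AND 1 = 0
g8 = g7 AND g4 = 0 AND 0 = 0
g9 = NOT g8 = NOT 0 = 1
So g9 = 1 as required.

x1=1, x2=0, x3=0, x4=0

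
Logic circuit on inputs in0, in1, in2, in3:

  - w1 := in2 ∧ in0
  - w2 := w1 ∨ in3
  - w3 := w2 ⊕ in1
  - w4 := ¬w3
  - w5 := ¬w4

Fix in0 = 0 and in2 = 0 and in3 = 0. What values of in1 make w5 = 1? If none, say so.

in1=1

Check with in0 = 0 and in2 = 0 and in3 = 0 and in1=1:
w1 = in2 ∧ in0 = 0 ∧ 0 = 0
w2 = w1 ∨ in3 = 0 ∨ 0 = 0
w3 = w2 ⊕ in1 = 0 ⊕ 1 = 1
w4 = ¬w3 = ¬1 = 0
w5 = ¬w4 = ¬0 = 1
So w5 = 1.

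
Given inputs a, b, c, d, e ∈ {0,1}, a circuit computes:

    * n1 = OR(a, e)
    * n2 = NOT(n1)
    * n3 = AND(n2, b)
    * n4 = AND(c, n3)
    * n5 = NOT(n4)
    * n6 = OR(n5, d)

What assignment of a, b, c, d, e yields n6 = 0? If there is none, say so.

a=0, b=1, c=1, d=0, e=0

n6 = OR(n5, d) must be 0, so both n5 = 0 and d = 0.
n5 = NOT(n4) must be 0, so n4 = 1.
Check with a=0, b=1, c=1, d=0, e=0:
n1 = OR(a, e) = OR(0, 0) = 0
n2 = NOT(n1) = NOT 0 = 1
n3 = AND(n2, b) = AND(1, 1) = 1
n4 = AND(c, n3) = AND(1, 1) = 1
n5 = NOT(n4) = NOT 1 = 0
n6 = OR(n5, d) = OR(0, 0) = 0
So n6 = 0 as required.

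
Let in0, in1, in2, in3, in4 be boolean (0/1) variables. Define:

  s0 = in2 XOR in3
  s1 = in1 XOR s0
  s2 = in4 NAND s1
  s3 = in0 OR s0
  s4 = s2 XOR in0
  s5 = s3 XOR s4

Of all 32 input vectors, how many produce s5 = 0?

s5 = s3 XOR s4 must be 0, so s3 and s4 are equal.
Enumerating the 32 input combinations, 12 give s5 = 0 and 20 give s5 = 1.

12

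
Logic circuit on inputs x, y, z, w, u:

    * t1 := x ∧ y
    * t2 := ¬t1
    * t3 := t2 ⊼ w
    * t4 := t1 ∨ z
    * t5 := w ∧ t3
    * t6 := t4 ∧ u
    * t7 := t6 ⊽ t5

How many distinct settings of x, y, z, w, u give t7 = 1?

t7 = t6 ⊽ t5 must be 1, so both t6 = 0 and t5 = 0.
t6 = t4 ∧ u must be 0, so at least one of t4, u is 0.
Enumerating the 32 input combinations, 20 give t7 = 1 and 12 give t7 = 0.

20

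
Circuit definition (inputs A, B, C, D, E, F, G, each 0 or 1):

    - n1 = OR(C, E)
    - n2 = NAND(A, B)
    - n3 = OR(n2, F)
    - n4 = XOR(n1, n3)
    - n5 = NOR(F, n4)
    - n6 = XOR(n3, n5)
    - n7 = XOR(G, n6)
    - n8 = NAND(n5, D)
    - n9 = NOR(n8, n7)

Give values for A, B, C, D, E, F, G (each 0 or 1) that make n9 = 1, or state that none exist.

A=0, B=1, C=0, D=1, E=1, F=0, G=0

Check with A=0, B=1, C=0, D=1, E=1, F=0, G=0:
n1 = OR(C, E) = OR(0, 1) = 1
n2 = NAND(A, B) = NAND(0, 1) = 1
n3 = OR(n2, F) = OR(1, 0) = 1
n4 = XOR(n1, n3) = XOR(1, 1) = 0
n5 = NOR(F, n4) = NOR(0, 0) = 1
n6 = XOR(n3, n5) = XOR(1, 1) = 0
n7 = XOR(G, n6) = XOR(0, 0) = 0
n8 = NAND(n5, D) = NAND(1, 1) = 0
n9 = NOR(n8, n7) = NOR(0, 0) = 1
So n9 = 1 as required.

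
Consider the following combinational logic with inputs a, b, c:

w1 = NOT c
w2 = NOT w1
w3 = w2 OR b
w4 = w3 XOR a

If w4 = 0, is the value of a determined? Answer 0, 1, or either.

Both values of a occur among assignments with w4 = 0:
  a=0: a=0, b=0, c=0
  a=1: a=1, b=0, c=1

either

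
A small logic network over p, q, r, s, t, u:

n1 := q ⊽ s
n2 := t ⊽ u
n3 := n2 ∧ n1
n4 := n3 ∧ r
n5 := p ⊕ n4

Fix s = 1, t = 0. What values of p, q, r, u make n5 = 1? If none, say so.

Check with s = 1, t = 0 and p=1, q=0, r=0, u=1:
n1 = q ⊽ s = 0 ⊽ 1 = 0
n2 = t ⊽ u = 0 ⊽ 1 = 0
n3 = n2 ∧ n1 = 0 ∧ 0 = 0
n4 = n3 ∧ r = 0 ∧ 0 = 0
n5 = p ⊕ n4 = 1 ⊕ 0 = 1
So n5 = 1.

p=1 q=0 r=0 u=1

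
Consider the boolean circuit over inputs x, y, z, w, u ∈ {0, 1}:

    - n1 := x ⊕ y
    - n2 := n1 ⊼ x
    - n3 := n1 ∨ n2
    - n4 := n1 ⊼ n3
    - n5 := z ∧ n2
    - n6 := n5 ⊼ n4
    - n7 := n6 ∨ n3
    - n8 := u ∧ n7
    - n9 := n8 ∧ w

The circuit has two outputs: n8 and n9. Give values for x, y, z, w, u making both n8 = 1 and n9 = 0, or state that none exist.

x=0, y=1, z=0, w=0, u=1

Check with x=0, y=1, z=0, w=0, u=1:
n1 = x ⊕ y = 0 ⊕ 1 = 1
n2 = n1 ⊼ x = 1 ⊼ 0 = 1
n3 = n1 ∨ n2 = 1 ∨ 1 = 1
n4 = n1 ⊼ n3 = 1 ⊼ 1 = 0
n5 = z ∧ n2 = 0 ∧ 1 = 0
n6 = n5 ⊼ n4 = 0 ⊼ 0 = 1
n7 = n6 ∨ n3 = 1 ∨ 1 = 1
n8 = u ∧ n7 = 1 ∧ 1 = 1
n9 = n8 ∧ w = 1 ∧ 0 = 0
So n8 = 1 and n9 = 0.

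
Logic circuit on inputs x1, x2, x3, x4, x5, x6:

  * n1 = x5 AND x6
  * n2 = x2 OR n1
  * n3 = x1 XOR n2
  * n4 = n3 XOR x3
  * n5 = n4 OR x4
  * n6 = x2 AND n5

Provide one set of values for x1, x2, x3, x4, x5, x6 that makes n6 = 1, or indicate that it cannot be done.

x1=0 x2=1 x3=0 x4=1 x5=1 x6=1

Check with x1=0 x2=1 x3=0 x4=1 x5=1 x6=1:
n1 = x5 AND x6 = 1 AND 1 = 1
n2 = x2 OR n1 = 1 OR 1 = 1
n3 = x1 XOR n2 = 0 XOR 1 = 1
n4 = n3 XOR x3 = 1 XOR 0 = 1
n5 = n4 OR x4 = 1 OR 1 = 1
n6 = x2 AND n5 = 1 AND 1 = 1
So n6 = 1 as required.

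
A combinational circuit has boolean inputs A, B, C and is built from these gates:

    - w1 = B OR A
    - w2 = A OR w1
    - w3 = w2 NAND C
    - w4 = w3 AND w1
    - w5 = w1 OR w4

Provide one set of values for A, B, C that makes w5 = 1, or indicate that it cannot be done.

A=1, B=1, C=0

Check with A=1, B=1, C=0:
w1 = B OR A = 1 OR 1 = 1
w2 = A OR w1 = 1 OR 1 = 1
w3 = w2 NAND C = 1 NAND 0 = 1
w4 = w3 AND w1 = 1 AND 1 = 1
w5 = w1 OR w4 = 1 OR 1 = 1
So w5 = 1 as required.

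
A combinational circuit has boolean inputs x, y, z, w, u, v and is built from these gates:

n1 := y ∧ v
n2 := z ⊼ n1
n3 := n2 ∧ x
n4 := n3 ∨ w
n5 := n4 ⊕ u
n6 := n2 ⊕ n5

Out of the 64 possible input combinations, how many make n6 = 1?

32

n6 = n2 ⊕ n5 must be 1, so n2 and n5 differ.
Enumerating the 64 input combinations, 32 give n6 = 1 and 32 give n6 = 0.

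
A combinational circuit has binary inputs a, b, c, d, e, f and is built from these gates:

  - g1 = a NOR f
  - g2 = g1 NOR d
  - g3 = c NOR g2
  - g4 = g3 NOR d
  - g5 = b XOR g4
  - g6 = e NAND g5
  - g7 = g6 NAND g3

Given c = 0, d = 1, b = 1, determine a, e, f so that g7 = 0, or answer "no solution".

Check with c = 0, d = 1, b = 1 and a=1, e=0, f=1:
g1 = a NOR f = 1 NOR 1 = 0
g2 = g1 NOR d = 0 NOR 1 = 0
g3 = c NOR g2 = 0 NOR 0 = 1
g4 = g3 NOR d = 1 NOR 1 = 0
g5 = b XOR g4 = 1 XOR 0 = 1
g6 = e NAND g5 = 0 NAND 1 = 1
g7 = g6 NAND g3 = 1 NAND 1 = 0
So g7 = 0.

a=1, e=0, f=1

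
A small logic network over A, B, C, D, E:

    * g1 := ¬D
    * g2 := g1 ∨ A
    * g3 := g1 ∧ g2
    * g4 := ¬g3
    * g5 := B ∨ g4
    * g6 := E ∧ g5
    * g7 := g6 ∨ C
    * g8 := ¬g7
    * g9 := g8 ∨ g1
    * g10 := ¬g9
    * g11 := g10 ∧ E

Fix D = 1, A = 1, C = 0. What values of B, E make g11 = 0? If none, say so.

B=1, E=0

g11 = g10 ∧ E must be 0, so at least one of g10, E is 0.
Check with D = 1, A = 1, C = 0 and B=1, E=0:
g1 = ¬D = ¬1 = 0
g2 = g1 ∨ A = 0 ∨ 1 = 1
g3 = g1 ∧ g2 = 0 ∧ 1 = 0
g4 = ¬g3 = ¬0 = 1
g5 = B ∨ g4 = 1 ∨ 1 = 1
g6 = E ∧ g5 = 0 ∧ 1 = 0
g7 = g6 ∨ C = 0 ∨ 0 = 0
g8 = ¬g7 = ¬0 = 1
g9 = g8 ∨ g1 = 1 ∨ 0 = 1
g10 = ¬g9 = ¬1 = 0
g11 = g10 ∧ E = 0 ∧ 0 = 0
So g11 = 0.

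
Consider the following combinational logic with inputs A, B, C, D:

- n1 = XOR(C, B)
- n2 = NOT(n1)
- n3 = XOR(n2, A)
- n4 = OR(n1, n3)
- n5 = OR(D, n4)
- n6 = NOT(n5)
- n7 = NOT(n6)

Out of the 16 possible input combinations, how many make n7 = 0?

2

n7 = NOT(n6) must be 0, so n6 = 1.
n6 = NOT(n5) must be 1, so n5 = 0.
n5 = OR(D, n4) must be 0, so both D = 0 and n4 = 0.
Satisfying assignments:
  A=1, B=0, C=0, D=0
  A=1, B=1, C=1, D=0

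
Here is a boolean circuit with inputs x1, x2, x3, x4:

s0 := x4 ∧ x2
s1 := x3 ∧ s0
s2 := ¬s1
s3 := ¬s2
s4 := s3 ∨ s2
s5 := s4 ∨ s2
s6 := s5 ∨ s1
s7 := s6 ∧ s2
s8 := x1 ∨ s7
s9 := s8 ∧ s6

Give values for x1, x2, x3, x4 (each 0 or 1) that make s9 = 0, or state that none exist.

s9 = s8 ∧ s6 must be 0, so at least one of s8, s6 is 0.
Check with x1=0, x2=1, x3=1, x4=1:
s0 = x4 ∧ x2 = 1 ∧ 1 = 1
s1 = x3 ∧ s0 = 1 ∧ 1 = 1
s2 = ¬s1 = ¬1 = 0
s3 = ¬s2 = ¬0 = 1
s4 = s3 ∨ s2 = 1 ∨ 0 = 1
s5 = s4 ∨ s2 = 1 ∨ 0 = 1
s6 = s5 ∨ s1 = 1 ∨ 1 = 1
s7 = s6 ∧ s2 = 1 ∧ 0 = 0
s8 = x1 ∨ s7 = 0 ∨ 0 = 0
s9 = s8 ∧ s6 = 0 ∧ 1 = 0
So s9 = 0 as required.

x1=0, x2=1, x3=1, x4=1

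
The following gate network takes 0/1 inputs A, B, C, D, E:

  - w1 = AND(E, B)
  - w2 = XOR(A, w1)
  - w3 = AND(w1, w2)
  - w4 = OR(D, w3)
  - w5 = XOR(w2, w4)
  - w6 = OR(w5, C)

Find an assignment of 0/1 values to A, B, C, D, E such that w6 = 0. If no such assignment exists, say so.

w6 = OR(w5, C) must be 0, so both w5 = 0 and C = 0.
w5 = XOR(w2, w4) must be 0, so w2 and w4 are equal.
Check with A=1, B=1, C=0, D=1, E=0:
w1 = AND(E, B) = AND(0, 1) = 0
w2 = XOR(A, w1) = XOR(1, 0) = 1
w3 = AND(w1, w2) = AND(0, 1) = 0
w4 = OR(D, w3) = OR(1, 0) = 1
w5 = XOR(w2, w4) = XOR(1, 1) = 0
w6 = OR(w5, C) = OR(0, 0) = 0
So w6 = 0 as required.

A=1, B=1, C=0, D=1, E=0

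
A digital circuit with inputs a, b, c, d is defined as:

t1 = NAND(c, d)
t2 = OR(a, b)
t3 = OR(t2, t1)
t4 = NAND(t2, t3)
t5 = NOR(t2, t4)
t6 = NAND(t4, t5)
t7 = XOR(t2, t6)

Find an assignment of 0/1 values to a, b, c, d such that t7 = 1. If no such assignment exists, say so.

t7 = XOR(t2, t6) must be 1, so t2 and t6 differ.
Check with a=0, b=0, c=1, d=1:
t1 = NAND(c, d) = NAND(1, 1) = 0
t2 = OR(a, b) = OR(0, 0) = 0
t3 = OR(t2, t1) = OR(0, 0) = 0
t4 = NAND(t2, t3) = NAND(0, 0) = 1
t5 = NOR(t2, t4) = NOR(0, 1) = 0
t6 = NAND(t4, t5) = NAND(1, 0) = 1
t7 = XOR(t2, t6) = XOR(0, 1) = 1
So t7 = 1 as required.

a=0, b=0, c=1, d=1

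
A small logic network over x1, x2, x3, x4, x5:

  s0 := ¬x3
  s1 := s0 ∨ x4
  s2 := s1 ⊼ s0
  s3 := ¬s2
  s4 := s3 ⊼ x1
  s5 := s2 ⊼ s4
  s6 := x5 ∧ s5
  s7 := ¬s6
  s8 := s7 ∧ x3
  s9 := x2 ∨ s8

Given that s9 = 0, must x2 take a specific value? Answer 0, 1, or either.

0

s9 = x2 ∨ s8 must be 0, so both x2 = 0 and s8 = 0.
Every assignment with s9 = 0 has x2 = 0; there are 8 such assignment(s).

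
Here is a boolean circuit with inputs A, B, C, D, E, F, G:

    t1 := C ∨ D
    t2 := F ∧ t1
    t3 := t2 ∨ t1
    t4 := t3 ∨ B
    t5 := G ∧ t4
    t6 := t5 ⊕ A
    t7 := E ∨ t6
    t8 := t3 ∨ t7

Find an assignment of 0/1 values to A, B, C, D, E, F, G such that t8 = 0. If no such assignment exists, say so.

t8 = t3 ∨ t7 must be 0, so both t3 = 0 and t7 = 0.
Check with A=0, B=1, C=0, D=0, E=0, F=1, G=0:
t1 = C ∨ D = 0 ∨ 0 = 0
t2 = F ∧ t1 = 1 ∧ 0 = 0
t3 = t2 ∨ t1 = 0 ∨ 0 = 0
t4 = t3 ∨ B = 0 ∨ 1 = 1
t5 = G ∧ t4 = 0 ∧ 1 = 0
t6 = t5 ⊕ A = 0 ⊕ 0 = 0
t7 = E ∨ t6 = 0 ∨ 0 = 0
t8 = t3 ∨ t7 = 0 ∨ 0 = 0
So t8 = 0 as required.

A=0, B=1, C=0, D=0, E=0, F=1, G=0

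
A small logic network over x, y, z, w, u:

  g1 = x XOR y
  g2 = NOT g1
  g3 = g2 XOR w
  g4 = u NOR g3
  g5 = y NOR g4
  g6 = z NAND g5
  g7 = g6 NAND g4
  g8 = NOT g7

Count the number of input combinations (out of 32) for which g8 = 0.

g8 = NOT g7 must be 0, so g7 = 1.
g7 = g6 NAND g4 must be 1, so at least one of g6, g4 is 0.
Enumerating the 32 input combinations, 24 give g8 = 0 and 8 give g8 = 1.

24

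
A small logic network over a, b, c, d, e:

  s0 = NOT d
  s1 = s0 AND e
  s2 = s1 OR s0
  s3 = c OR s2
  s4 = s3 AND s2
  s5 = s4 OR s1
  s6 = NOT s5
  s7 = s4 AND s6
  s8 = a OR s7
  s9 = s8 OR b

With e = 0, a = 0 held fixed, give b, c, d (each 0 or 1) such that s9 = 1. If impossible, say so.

Check with e = 0, a = 0 and b=1, c=1, d=1:
s0 = NOT d = NOT 1 = 0
s1 = s0 AND e = 0 AND 0 = 0
s2 = s1 OR s0 = 0 OR 0 = 0
s3 = c OR s2 = 1 OR 0 = 1
s4 = s3 AND s2 = 1 AND 0 = 0
s5 = s4 OR s1 = 0 OR 0 = 0
s6 = NOT s5 = NOT 0 = 1
s7 = s4 AND s6 = 0 AND 1 = 0
s8 = a OR s7 = 0 OR 0 = 0
s9 = s8 OR b = 0 OR 1 = 1
So s9 = 1.

b=1, c=1, d=1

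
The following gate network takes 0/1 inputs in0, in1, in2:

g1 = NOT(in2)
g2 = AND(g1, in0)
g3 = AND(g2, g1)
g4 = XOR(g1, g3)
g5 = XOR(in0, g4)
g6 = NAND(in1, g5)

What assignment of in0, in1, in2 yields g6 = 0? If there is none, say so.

in0=0 in1=1 in2=0

Check with in0=0 in1=1 in2=0:
g1 = NOT(in2) = NOT 0 = 1
g2 = AND(g1, in0) = AND(1, 0) = 0
g3 = AND(g2, g1) = AND(0, 1) = 0
g4 = XOR(g1, g3) = XOR(1, 0) = 1
g5 = XOR(in0, g4) = XOR(0, 1) = 1
g6 = NAND(in1, g5) = NAND(1, 1) = 0
So g6 = 0 as required.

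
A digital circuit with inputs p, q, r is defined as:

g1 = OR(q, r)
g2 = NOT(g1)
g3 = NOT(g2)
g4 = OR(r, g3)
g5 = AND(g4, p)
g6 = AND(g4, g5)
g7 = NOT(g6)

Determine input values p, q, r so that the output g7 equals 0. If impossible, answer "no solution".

p=1, q=1, r=0

g7 = NOT(g6) must be 0, so g6 = 1.
g6 = AND(g4, g5) must be 1, so both g4 = 1 and g5 = 1.
g4 = OR(r, g3) must be 1, so at least one of r, g3 is 1.
Check with p=1, q=1, r=0:
g1 = OR(q, r) = OR(1, 0) = 1
g2 = NOT(g1) = NOT 1 = 0
g3 = NOT(g2) = NOT 0 = 1
g4 = OR(r, g3) = OR(0, 1) = 1
g5 = AND(g4, p) = AND(1, 1) = 1
g6 = AND(g4, g5) = AND(1, 1) = 1
g7 = NOT(g6) = NOT 1 = 0
So g7 = 0 as required.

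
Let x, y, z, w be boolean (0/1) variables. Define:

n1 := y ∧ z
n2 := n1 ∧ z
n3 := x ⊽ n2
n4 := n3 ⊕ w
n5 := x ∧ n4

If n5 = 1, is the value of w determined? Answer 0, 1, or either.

1

n5 = x ∧ n4 must be 1, so both x = 1 and n4 = 1.
n4 = n3 ⊕ w must be 1, so n3 and w differ.
Every assignment with n5 = 1 has w = 1; there are 4 such assignment(s).
  x=1, y=0, z=0, w=1
  x=1, y=0, z=1, w=1
  x=1, y=1, z=0, w=1
  x=1, y=1, z=1, w=1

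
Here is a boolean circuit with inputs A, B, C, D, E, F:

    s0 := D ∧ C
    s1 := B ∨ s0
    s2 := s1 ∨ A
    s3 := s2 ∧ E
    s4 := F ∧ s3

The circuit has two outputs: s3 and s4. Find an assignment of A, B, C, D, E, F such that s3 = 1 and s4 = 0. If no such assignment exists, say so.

A=1 B=0 C=1 D=0 E=1 F=0

Check with A=1 B=0 C=1 D=0 E=1 F=0:
s0 = D ∧ C = 0 ∧ 1 = 0
s1 = B ∨ s0 = 0 ∨ 0 = 0
s2 = s1 ∨ A = 0 ∨ 1 = 1
s3 = s2 ∧ E = 1 ∧ 1 = 1
s4 = F ∧ s3 = 0 ∧ 1 = 0
So s3 = 1 and s4 = 0.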